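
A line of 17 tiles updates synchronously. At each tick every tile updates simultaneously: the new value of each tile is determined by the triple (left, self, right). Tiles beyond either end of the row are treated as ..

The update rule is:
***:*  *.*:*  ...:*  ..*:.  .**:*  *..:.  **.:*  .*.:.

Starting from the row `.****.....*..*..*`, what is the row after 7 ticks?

.****.***........
.********.*******
.****************
.****************  (fixed point — unchanged through tick 7)

.****************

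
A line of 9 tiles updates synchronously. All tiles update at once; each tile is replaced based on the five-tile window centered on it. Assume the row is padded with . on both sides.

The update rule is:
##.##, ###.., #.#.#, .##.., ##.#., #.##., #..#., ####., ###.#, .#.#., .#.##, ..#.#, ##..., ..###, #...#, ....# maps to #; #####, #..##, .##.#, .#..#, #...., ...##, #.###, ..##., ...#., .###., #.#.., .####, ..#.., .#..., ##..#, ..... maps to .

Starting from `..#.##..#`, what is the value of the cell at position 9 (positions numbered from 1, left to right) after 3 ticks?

#.####.#.
##..###..
.#..#.##.
position 9 holds .

.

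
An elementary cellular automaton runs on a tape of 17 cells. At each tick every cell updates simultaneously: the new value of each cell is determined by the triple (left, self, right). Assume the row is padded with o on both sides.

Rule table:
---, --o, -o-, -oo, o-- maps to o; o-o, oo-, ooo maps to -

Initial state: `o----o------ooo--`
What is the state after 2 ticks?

-o-----------ooo-

-oooooooooooo--oo
-o-----------ooo-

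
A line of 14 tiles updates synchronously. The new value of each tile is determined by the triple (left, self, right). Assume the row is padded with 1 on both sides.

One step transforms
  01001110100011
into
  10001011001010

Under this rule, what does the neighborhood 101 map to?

1

At position 0 the neighborhood is 101; the next row has 1 there.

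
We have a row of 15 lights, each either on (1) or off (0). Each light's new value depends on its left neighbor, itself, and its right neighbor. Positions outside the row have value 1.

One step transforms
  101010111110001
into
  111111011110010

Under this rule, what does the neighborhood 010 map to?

At position 2 the neighborhood is 010; the next row has 1 there.

1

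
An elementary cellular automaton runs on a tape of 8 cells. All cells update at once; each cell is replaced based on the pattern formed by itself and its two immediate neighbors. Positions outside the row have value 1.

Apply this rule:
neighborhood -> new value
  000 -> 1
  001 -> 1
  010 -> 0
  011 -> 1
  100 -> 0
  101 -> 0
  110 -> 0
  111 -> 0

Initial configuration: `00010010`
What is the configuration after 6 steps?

00011001

01100100
01001001
00010011
01100110
01001100
00011001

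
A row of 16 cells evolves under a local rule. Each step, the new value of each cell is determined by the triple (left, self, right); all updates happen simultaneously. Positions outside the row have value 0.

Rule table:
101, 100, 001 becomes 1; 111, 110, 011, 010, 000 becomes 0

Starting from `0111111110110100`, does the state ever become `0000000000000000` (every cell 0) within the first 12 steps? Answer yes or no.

no

1000000001001010
0100000010110101
1010000101001010
0101001010110101
1010110101001010
0101001010110101  (repeats step 4; period 2)
step 12: 0101001010110101
step 12 is 0101001010110101, still not uniform 0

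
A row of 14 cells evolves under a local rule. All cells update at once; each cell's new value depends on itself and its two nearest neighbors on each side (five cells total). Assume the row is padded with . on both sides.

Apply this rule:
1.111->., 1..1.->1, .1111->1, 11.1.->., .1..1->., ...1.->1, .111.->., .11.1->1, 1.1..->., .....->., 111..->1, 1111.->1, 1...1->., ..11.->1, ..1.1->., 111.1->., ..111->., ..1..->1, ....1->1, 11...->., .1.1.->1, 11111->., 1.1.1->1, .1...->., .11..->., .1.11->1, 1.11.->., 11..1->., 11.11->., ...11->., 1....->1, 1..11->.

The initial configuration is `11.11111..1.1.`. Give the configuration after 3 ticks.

1.1.11111...11

11..1.11.1.1..
1..1.1.1.11..1
1.1.11111...11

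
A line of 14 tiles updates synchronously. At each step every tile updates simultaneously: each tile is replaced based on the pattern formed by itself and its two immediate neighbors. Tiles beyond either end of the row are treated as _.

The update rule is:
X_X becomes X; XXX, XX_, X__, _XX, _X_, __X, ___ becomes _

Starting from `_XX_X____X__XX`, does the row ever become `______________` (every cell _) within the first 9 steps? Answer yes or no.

yes

___X__________
______________
all cells are _ at step 2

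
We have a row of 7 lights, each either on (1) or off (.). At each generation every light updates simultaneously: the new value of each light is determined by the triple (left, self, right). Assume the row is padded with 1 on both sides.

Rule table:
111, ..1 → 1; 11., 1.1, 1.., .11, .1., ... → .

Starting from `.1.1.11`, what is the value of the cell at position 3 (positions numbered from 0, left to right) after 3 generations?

generation 1: ......1
generation 2: .....1.
generation 3: ....1..
position 3 holds .

.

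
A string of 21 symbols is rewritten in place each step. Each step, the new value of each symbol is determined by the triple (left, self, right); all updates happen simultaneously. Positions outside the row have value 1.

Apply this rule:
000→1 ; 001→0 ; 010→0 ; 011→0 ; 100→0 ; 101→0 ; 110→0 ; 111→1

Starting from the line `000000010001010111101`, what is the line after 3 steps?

011111000100000011000
001110010001111000010
000100000100110011000

000100000100110011000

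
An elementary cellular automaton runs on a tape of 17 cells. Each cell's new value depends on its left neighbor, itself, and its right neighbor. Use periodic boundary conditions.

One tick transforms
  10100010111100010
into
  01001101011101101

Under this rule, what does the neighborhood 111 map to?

At position 9 the neighborhood is 111; the next row has 1 there.

1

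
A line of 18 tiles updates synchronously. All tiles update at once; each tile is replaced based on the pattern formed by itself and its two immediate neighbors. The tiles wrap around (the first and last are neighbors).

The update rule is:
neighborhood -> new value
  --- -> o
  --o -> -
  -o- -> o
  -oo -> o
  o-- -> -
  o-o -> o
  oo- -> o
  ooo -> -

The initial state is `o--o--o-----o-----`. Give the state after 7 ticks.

o--o--o-o-ooooo-o-

tick 1: o--o--o-ooo-o-ooo-
tick 2: o--o--ooo-ooooo-oo
tick 3: o--o--o-ooo---ooo-
tick 4: o--o--ooo-o-o-o-oo
tick 5: o--o--o-ooooooooo-
tick 6: o--o--ooo-------oo
tick 7: o--o--o-o-ooooo-o-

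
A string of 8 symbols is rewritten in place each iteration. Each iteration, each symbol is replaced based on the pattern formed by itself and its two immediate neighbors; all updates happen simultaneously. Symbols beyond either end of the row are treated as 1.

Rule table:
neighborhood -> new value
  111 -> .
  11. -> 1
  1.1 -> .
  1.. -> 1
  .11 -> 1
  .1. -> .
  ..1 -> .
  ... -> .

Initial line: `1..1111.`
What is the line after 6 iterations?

11.1..1.
.1..1...
..1..1..
1..1..1.
11..1...
.11..1..

.11..1..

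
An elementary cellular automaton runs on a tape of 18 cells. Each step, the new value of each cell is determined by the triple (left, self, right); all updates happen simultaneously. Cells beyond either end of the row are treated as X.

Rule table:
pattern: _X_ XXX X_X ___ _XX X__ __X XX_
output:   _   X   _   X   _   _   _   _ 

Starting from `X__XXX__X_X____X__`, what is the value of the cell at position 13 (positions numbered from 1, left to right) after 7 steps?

____X_______XX____
_XX___XXXXX____XX_
____X__XXX__XX____
_XX_____X______XX_
____XXX___XXXX____
_XX__X__X__XX__XX_
__________________
position 13 holds _

_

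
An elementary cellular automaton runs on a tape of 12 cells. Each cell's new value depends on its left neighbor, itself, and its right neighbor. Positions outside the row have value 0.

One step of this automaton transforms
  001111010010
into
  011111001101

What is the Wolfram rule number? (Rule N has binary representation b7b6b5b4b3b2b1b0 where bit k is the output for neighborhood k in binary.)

218

position 3: 111 → 1  (bit 7 = 1)
position 5: 110 → 1  (bit 6 = 1)
position 6: 101 → 0  (bit 5 = 0)
position 8: 100 → 1  (bit 4 = 1)
position 2: 011 → 1  (bit 3 = 1)
position 7: 010 → 0  (bit 2 = 0)
position 1: 001 → 1  (bit 1 = 1)
position 0: 000 → 0  (bit 0 = 0)
bits b7..b0 = 11011010 = 218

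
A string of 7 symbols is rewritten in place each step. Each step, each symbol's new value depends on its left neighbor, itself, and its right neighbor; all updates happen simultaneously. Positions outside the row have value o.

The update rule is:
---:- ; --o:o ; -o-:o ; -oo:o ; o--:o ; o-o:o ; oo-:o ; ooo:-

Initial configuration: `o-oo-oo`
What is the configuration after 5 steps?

step 1: oooooo-
step 2: -----oo
step 3: o---oo-
step 4: oo-oooo
step 5: -ooo---

-ooo---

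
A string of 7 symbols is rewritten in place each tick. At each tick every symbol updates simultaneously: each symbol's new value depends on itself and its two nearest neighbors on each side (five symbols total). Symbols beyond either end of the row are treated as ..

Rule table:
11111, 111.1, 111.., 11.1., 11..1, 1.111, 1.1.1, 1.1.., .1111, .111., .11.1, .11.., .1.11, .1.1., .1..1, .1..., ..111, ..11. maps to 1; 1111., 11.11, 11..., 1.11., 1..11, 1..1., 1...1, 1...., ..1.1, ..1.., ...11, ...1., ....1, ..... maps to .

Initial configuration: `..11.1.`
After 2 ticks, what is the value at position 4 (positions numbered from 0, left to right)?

tick 1: ..11111
tick 2: ..111.1
position 4 holds 1

1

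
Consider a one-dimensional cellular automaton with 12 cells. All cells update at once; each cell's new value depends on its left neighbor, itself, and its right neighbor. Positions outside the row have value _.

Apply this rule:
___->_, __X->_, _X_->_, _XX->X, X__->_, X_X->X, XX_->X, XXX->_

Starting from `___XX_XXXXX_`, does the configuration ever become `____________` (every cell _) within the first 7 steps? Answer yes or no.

yes

___XXXX___X_
___X__X_____
____________
all cells are _ at step 3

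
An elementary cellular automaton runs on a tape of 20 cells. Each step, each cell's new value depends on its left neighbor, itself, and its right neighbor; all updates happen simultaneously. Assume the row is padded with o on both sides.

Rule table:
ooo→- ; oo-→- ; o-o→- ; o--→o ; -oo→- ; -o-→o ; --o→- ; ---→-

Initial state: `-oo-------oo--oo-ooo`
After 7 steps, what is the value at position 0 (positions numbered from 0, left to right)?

-

---o--------o-------
o--oo-------oo------
-o---o--------o-----
-oo--oo-------oo----
---o---o--------o---
o--oo--oo-------oo--
-o---o---o--------o-
position 0 holds -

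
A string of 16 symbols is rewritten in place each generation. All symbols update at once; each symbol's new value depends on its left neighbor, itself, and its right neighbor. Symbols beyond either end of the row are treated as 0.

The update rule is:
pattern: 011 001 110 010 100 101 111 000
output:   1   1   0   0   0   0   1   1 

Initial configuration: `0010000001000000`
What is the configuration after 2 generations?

1100111110011111
1001111100111110

1001111100111110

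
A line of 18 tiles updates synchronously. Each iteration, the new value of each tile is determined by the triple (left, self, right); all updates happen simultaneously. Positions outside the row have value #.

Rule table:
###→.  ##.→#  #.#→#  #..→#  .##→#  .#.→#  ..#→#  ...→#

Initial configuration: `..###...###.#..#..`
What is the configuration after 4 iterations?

..###...###.......

###.#####.########
..###...###.......
###.#####.########  (repeats iteration 1; period 2)
iteration 4: ..###...###.......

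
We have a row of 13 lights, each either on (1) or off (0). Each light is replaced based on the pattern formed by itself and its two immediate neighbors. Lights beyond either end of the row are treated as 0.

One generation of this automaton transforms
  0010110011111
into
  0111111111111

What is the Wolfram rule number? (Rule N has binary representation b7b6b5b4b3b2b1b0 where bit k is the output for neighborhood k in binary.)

254

position 9: 111 → 1  (bit 7 = 1)
position 5: 110 → 1  (bit 6 = 1)
position 3: 101 → 1  (bit 5 = 1)
position 6: 100 → 1  (bit 4 = 1)
position 4: 011 → 1  (bit 3 = 1)
position 2: 010 → 1  (bit 2 = 1)
position 1: 001 → 1  (bit 1 = 1)
position 0: 000 → 0  (bit 0 = 0)
bits b7..b0 = 11111110 = 254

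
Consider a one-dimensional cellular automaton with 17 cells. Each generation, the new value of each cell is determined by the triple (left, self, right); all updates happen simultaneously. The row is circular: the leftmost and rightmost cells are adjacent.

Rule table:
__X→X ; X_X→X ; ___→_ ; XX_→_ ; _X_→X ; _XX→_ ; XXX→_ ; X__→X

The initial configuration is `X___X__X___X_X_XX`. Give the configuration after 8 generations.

X_____XX___X_X___

_X_XXXXXX_XXXXX__
XXX______X_____X_
___X____XXX___XXX
X_XXX__X___X_X___
XX___XXXX_XXXXX_X
__X_X____X_____X_
_XXXXX__XXX___XXX
X_____XX___X_X___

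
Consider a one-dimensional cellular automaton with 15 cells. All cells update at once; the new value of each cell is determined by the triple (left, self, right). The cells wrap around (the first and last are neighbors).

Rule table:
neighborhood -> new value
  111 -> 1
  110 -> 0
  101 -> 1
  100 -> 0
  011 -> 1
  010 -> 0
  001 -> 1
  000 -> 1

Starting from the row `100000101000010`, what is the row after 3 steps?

001111010011101
011110100111010
111101001110100

111101001110100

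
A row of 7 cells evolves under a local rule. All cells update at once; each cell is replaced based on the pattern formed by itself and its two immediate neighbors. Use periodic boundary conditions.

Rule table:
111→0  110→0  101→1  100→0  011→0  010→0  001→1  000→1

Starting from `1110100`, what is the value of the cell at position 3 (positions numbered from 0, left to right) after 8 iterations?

0001001
0110010
1000100
0011001
0100010
1001100
0010001
0100110
position 3 holds 0

0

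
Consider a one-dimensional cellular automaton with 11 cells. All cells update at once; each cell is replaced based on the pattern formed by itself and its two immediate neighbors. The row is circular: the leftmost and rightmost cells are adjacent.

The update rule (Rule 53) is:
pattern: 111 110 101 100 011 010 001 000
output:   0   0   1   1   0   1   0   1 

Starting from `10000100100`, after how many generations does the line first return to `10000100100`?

11110110110
00001001001
11101101101
00010010010
11011011011
00100100100
10110110111
01001001000
01101101111
10010010000
11011011110
00100100001
10110111101
01001000010
01101111011
10010000100
11011110110
00100001001
10111101101
01000010010
01111011011
10000100100

22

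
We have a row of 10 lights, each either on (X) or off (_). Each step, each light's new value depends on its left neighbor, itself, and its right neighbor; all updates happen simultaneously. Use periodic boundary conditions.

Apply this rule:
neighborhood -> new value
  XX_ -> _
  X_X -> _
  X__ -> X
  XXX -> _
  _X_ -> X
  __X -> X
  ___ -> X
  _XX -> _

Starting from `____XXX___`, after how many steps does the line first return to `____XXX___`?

2

XXXX___XXX
____XXX___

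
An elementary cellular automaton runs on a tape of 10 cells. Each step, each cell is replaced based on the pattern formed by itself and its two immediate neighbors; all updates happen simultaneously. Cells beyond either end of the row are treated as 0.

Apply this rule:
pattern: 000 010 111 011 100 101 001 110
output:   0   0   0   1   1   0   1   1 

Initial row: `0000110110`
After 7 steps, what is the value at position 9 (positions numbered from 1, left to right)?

0001110111
0011010101
0111000000
1101100000
1101110000
1101011000
1100011100
position 9 holds 0

0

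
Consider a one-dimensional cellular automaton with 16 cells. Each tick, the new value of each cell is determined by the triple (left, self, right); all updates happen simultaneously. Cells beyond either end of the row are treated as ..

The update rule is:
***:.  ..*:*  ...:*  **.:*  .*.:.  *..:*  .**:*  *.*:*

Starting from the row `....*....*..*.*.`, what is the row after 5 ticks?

tick 1: ****.****.**.*.*
tick 2: *..***..*****.*.
tick 3: .***.****...**.*
tick 4: **.***..*******.
tick 5: ****.****.....**

****.****.....**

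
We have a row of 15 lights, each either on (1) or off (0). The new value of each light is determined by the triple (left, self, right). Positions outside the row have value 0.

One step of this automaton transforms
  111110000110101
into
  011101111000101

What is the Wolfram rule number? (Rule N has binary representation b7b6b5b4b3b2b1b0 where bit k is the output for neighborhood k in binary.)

position 1: 111 → 1  (bit 7 = 1)
position 4: 110 → 0  (bit 6 = 0)
position 11: 101 → 0  (bit 5 = 0)
position 5: 100 → 1  (bit 4 = 1)
position 0: 011 → 0  (bit 3 = 0)
position 12: 010 → 1  (bit 2 = 1)
position 8: 001 → 1  (bit 1 = 1)
position 6: 000 → 1  (bit 0 = 1)
bits b7..b0 = 10010111 = 151

151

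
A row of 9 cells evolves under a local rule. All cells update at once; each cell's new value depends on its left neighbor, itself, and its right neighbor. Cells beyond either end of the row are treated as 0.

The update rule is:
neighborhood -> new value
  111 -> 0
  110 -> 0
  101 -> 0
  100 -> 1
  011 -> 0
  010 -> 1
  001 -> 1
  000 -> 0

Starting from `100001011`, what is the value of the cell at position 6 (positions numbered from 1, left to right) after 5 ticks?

0

110011000
001100100
010011110
111100001
000010011
position 6 holds 0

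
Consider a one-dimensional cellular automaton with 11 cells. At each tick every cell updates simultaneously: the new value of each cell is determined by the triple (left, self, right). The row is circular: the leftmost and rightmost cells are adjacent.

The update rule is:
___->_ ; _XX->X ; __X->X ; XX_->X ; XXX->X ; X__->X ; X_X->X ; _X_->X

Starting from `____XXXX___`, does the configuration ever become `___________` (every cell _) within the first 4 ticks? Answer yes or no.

no

___XXXXXX__
__XXXXXXXX_
_XXXXXXXXXX
XXXXXXXXXXX
tick 4 is XXXXXXXXXXX, still not uniform _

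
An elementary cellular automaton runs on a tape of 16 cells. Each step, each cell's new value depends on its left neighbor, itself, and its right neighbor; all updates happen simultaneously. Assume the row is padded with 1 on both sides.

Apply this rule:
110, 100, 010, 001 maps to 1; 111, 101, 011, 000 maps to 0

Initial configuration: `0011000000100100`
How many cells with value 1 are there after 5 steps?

9

1101100001111111
0100110010000000
0111011111000001
0001000001100010
1011100010110110
count of 1: 9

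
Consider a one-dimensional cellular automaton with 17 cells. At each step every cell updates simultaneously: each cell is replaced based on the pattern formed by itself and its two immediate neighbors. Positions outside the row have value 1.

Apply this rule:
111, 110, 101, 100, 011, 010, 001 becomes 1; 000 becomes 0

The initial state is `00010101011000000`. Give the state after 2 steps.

11111111111110011

10111111111100001
11111111111110011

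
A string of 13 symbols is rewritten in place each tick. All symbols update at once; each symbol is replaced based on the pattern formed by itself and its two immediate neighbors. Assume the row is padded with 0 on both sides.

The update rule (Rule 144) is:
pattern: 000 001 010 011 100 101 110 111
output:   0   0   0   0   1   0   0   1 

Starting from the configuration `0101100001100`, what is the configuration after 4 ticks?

tick 1: 0000010000010
tick 2: 0000001000001
tick 3: 0000000100000
tick 4: 0000000010000

0000000010000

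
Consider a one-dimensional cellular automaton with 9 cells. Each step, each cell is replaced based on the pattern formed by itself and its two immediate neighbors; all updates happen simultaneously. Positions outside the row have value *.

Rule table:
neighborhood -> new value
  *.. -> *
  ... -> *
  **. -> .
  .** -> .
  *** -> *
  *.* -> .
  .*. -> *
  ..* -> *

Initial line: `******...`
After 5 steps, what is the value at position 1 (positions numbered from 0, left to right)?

*****.***
****...**
***.***.*
**...*...
*.*******
position 1 holds .

.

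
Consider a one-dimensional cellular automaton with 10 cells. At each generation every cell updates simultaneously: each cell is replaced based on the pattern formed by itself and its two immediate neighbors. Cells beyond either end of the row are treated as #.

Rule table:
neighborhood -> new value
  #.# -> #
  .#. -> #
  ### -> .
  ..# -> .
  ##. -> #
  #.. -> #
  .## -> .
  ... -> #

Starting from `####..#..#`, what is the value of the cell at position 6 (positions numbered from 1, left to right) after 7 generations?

...##.##..
##..##.##.
.##..##.##
#.##..##..
##.##..##.
.##.##..##
#.##.##...
position 6 holds #

#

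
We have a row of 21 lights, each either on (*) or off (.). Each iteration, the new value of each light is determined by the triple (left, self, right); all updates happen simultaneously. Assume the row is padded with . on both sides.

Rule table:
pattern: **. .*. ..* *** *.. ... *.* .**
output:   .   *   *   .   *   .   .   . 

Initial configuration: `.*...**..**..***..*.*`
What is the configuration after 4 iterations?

***.*..**..**...***.*
....***..**..*.*....*
...*...**..***.**..**
..***.*..**......**..

..***.*..**......**..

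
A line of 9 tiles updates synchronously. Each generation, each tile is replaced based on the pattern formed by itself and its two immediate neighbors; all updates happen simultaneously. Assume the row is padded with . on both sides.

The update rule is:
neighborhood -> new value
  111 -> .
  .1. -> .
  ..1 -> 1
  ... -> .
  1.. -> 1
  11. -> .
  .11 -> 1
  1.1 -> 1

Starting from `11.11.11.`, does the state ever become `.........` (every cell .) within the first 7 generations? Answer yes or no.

generation 1: 1.11.11.1
generation 2: .11.11.1.
generation 3: 11.11.1.1
generation 4: 1.11.1.1.
generation 5: .11.1.1.1
generation 6: 11.1.1.1.
generation 7: 1.1.1.1.1
generation 7 is 1.1.1.1.1, still not uniform .

no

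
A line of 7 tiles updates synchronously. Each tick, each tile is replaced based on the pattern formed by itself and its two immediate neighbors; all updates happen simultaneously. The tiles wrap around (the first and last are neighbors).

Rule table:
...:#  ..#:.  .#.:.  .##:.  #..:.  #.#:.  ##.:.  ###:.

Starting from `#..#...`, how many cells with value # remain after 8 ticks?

tick 1: .....#.
tick 2: ####...
tick 3: .....#.  (repeats tick 1; period 2)
tick 8: ####...
count of #: 4

4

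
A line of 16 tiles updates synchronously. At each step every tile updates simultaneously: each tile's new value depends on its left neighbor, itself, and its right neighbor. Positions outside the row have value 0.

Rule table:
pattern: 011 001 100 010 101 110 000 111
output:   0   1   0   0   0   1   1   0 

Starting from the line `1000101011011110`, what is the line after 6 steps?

1100111000010101

0011000001000010
1101011110011100
0100000010100101
1001111100001000
0010000101110011
1100111000010101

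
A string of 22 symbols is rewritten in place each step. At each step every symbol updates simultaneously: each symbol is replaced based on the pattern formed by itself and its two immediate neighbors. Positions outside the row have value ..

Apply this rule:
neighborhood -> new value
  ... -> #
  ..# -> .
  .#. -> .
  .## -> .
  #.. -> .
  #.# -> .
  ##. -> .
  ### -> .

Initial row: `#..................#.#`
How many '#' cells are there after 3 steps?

..################....
#..................###
..################....
count of #: 16

16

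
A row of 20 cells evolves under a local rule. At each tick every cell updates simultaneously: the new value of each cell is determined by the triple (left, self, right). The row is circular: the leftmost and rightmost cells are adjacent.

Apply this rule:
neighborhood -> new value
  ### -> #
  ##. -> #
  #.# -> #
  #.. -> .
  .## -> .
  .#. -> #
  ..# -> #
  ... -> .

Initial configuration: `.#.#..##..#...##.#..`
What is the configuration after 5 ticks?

###.##########.###.#

####.#.#.##..#.###..
.########.#.###.##.#
#.##########.###.###
##.##########.###.##
###.##########.###.#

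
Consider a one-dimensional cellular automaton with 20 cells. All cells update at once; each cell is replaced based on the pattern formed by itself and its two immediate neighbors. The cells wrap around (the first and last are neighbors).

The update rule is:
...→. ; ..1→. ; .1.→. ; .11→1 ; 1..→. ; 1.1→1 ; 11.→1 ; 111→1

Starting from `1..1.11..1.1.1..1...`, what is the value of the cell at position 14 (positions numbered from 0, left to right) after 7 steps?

....111...1.1.......
....111....1........
....111.............
....111.............  (fixed point — unchanged through step 7)
position 14 holds .

.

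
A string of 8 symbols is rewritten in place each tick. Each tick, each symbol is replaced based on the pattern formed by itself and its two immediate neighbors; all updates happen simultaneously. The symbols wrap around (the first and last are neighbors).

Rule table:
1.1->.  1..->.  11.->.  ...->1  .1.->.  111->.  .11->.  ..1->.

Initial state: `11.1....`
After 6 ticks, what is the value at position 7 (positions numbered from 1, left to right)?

.....11.
1111....
.....11.  (repeats tick 1; period 2)
tick 6: 1111....
position 7 holds .

.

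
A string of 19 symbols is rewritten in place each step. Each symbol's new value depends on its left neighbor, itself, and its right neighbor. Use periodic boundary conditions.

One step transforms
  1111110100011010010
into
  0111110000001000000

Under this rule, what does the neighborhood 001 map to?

At position 10 the neighborhood is 001; the next row has 0 there.

0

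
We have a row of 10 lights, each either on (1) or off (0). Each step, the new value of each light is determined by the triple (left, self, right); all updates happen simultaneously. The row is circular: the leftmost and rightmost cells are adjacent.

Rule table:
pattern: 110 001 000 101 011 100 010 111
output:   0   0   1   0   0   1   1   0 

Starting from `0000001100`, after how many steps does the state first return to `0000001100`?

20

step 1: 1111100011
step 2: 0000011000
step 3: 1111000111
step 4: 0000110000
step 5: 1110001111
step 6: 0001100000
step 7: 1100011111
step 8: 0011000000
step 9: 1000111111
step 10: 0110000000
step 11: 0001111111
step 12: 1100000000
step 13: 0011111110
step 14: 1000000001
step 15: 0111111100
step 16: 0000000011
step 17: 1111111000
step 18: 0000000110
step 19: 1111110001
step 20: 0000001100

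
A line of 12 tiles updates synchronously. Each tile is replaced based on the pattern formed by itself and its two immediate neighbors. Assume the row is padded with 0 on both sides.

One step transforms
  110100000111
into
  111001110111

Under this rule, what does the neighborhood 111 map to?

At position 10 the neighborhood is 111; the next row has 1 there.

1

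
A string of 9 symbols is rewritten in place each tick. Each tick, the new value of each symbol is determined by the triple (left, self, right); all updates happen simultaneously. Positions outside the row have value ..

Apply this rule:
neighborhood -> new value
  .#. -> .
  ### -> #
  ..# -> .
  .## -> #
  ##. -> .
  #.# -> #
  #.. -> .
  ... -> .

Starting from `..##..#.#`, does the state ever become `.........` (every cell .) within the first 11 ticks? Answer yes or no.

..#....#.
.........
all cells are . at tick 2

yes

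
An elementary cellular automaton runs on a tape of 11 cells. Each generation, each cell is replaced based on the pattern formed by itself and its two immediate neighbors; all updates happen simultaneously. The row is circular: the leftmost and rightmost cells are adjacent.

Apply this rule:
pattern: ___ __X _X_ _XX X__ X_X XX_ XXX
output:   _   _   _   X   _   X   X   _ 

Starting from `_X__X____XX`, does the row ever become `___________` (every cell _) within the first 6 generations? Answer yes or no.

yes

X________XX
X________X_
__________X
___________
all cells are _ at generation 4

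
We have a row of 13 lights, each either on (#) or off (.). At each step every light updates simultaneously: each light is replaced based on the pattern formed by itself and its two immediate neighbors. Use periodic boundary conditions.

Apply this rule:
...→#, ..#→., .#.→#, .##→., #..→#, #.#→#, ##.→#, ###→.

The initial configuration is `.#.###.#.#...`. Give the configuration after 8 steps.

step 1: .##..########
step 2: #.##........#
step 3: ##.########..
step 4: .##.......##.
step 5: ..#######..##
step 6: #.......##..#
step 7: #######..##..
step 8: ......##..##.

......##..##.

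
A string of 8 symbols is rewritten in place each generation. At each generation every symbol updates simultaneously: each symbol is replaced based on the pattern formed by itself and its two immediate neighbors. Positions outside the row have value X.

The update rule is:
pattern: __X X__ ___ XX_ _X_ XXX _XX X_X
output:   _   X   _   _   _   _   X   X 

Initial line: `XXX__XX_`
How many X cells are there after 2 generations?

4

generation 1: ___X_X_X
generation 2: X___X_XX
count of X: 4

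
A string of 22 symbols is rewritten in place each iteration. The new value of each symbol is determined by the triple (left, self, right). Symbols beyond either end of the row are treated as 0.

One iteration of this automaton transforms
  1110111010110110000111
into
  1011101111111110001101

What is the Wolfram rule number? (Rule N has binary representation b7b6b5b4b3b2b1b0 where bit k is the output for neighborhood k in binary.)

110

position 1: 111 → 0  (bit 7 = 0)
position 2: 110 → 1  (bit 6 = 1)
position 3: 101 → 1  (bit 5 = 1)
position 15: 100 → 0  (bit 4 = 0)
position 0: 011 → 1  (bit 3 = 1)
position 8: 010 → 1  (bit 2 = 1)
position 18: 001 → 1  (bit 1 = 1)
position 16: 000 → 0  (bit 0 = 0)
bits b7..b0 = 01101110 = 110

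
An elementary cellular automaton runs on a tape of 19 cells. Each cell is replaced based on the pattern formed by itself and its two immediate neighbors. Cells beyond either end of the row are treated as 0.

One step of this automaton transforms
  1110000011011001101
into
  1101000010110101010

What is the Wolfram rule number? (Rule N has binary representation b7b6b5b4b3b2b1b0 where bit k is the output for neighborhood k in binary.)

184

position 1: 111 → 1  (bit 7 = 1)
position 2: 110 → 0  (bit 6 = 0)
position 10: 101 → 1  (bit 5 = 1)
position 3: 100 → 1  (bit 4 = 1)
position 0: 011 → 1  (bit 3 = 1)
position 18: 010 → 0  (bit 2 = 0)
position 7: 001 → 0  (bit 1 = 0)
position 4: 000 → 0  (bit 0 = 0)
bits b7..b0 = 10111000 = 184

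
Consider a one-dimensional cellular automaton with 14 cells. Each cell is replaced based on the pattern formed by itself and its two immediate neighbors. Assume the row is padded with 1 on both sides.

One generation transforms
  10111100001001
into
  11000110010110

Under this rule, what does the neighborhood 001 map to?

1

At position 9 the neighborhood is 001; the next row has 1 there.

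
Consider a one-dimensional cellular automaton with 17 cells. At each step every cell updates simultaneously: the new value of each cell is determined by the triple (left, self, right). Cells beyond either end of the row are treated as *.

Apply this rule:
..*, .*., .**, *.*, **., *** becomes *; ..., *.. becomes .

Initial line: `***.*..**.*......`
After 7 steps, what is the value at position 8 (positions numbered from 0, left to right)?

*****.*****.....*
***********....**
***********...***
***********..****
***********.*****
*****************
*****************
position 8 holds *

*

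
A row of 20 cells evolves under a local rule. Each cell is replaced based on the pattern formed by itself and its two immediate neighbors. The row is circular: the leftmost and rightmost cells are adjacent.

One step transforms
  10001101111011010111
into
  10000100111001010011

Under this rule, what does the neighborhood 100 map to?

0

At position 1 the neighborhood is 100; the next row has 0 there.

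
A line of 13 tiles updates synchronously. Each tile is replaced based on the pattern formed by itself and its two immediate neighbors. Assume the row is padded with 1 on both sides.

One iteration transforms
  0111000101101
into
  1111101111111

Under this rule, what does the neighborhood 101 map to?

1

At position 0 the neighborhood is 101; the next row has 1 there.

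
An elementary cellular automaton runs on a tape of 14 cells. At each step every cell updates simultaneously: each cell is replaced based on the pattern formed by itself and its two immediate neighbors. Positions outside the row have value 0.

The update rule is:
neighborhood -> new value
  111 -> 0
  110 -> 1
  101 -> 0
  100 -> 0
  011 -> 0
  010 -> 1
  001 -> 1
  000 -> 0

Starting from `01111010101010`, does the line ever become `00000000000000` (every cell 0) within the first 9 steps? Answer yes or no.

10001010101010
10011010101010
10101010101010
10101010101010  (fixed point — unchanged through step 9)
step 9 is 10101010101010, still not uniform 0

no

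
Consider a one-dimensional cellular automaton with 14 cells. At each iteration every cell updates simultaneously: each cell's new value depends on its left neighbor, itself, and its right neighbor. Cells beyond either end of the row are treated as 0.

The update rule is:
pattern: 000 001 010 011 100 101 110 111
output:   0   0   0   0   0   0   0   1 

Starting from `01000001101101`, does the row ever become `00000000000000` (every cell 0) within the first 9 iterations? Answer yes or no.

yes

00000000000000
all cells are 0 at iteration 1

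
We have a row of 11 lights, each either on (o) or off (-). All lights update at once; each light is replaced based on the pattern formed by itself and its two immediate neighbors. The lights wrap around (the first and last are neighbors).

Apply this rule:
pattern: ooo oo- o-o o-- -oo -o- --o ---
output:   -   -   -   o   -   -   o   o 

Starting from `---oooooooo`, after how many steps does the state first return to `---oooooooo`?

2

step 1: ooo--------
step 2: ---oooooooo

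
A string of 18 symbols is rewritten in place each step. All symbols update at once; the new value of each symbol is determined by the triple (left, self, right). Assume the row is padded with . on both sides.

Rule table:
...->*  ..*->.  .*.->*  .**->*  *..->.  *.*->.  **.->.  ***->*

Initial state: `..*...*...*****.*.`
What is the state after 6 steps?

*.*.*.*.*.*.*.*.*.

*.*.*.*.*.****..*.
*.*.*.*.*.***...*.
*.*.*.*.*.**..*.*.
*.*.*.*.*.*...*.*.
*.*.*.*.*.*.*.*.*.
*.*.*.*.*.*.*.*.*.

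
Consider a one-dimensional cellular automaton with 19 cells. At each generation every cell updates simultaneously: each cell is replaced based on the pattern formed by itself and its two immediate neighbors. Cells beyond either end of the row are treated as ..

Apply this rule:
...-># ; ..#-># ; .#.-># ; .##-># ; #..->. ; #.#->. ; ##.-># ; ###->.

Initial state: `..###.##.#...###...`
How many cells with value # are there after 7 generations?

11

generation 1: ###.#.##.#.###.#.##
generation 2: #.#.#.##.#.#.#.#.##
generation 3: #.#.#.##.#.#.#.#.##  (fixed point — unchanged through generation 7)
count of #: 11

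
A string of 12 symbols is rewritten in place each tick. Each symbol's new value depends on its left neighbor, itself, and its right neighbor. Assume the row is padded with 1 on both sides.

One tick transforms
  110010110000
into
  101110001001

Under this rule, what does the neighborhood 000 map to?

At position 9 the neighborhood is 000; the next row has 0 there.

0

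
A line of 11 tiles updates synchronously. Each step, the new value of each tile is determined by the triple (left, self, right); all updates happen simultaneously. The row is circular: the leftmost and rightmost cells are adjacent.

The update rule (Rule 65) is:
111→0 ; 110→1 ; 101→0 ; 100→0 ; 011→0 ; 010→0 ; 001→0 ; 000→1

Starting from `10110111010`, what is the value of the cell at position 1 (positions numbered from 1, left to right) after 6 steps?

0

00010001000
11000100011
01010001000
00000100011
01110001001
00010100000
position 1 holds 0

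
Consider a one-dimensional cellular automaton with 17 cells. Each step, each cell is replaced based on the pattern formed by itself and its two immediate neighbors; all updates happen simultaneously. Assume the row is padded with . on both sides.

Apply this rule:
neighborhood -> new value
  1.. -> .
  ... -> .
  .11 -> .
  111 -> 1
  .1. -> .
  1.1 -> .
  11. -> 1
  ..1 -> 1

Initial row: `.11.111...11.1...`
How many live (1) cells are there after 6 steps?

1.1..11..1.1.....
....1.1.1........
...1.............
..1..............
.1...............
1................
count of 1: 1

1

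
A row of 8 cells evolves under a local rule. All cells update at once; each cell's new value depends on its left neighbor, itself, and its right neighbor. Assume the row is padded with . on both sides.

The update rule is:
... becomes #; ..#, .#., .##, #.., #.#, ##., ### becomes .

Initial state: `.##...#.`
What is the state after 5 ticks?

....#...

....#...
###...##
....#...  (repeats tick 1; period 2)
tick 5: ....#...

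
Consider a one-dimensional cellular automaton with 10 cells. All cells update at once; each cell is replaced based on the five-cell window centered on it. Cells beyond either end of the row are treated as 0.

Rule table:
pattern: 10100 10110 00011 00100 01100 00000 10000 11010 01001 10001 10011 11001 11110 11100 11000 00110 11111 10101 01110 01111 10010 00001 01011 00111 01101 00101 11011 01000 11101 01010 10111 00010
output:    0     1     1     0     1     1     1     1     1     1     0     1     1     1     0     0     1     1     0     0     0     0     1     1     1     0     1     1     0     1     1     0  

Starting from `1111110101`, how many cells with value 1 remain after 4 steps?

6

step 1: 1011101110
step 2: 0110011010
step 3: 1011001101
step 4: 0111100110
count of 1: 6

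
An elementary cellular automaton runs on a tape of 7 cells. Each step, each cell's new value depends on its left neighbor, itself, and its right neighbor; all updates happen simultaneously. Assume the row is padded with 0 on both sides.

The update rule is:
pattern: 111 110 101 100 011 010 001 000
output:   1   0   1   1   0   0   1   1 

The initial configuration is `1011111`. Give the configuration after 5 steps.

0101010

0101110
1010101
0101010
1010101  (repeats step 2; period 2)
step 5: 0101010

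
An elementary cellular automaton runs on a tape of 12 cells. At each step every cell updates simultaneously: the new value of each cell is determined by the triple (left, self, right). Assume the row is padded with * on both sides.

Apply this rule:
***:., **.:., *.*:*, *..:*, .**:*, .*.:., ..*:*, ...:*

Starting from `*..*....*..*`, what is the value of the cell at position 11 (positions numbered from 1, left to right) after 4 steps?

*

.**.****.***
**.**...**..
..**.****.**
***.**...**.
position 11 holds *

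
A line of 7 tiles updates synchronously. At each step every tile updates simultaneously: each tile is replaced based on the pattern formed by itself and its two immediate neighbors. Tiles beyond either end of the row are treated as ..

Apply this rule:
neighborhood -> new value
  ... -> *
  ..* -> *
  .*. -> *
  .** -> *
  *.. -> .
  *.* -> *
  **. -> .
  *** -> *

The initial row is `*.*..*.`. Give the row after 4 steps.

***..**

***.**.
**.**..
*.**..*
***..**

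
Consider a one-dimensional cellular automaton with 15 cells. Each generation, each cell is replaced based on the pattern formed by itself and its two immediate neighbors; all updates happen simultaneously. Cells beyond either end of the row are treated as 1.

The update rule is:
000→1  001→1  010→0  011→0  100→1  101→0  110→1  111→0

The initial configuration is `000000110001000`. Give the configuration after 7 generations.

111011110111111

111111011110111
000001000010000
111110111101111
000010000100000
111101111011111
000100001000000
111011110111111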